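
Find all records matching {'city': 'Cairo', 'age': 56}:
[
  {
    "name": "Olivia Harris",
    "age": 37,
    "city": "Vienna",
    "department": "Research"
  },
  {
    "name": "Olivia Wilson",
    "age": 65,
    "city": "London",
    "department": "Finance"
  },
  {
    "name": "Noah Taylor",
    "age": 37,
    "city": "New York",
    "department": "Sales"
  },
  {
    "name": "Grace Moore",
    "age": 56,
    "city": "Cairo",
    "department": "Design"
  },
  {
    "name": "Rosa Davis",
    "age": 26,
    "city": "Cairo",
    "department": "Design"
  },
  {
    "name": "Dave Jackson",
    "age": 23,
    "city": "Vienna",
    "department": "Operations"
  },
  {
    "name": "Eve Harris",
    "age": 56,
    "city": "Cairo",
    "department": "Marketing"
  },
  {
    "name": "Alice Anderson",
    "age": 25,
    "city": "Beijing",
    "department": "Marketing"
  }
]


Search criteria: {'city': 'Cairo', 'age': 56}

Checking 8 records:
  Olivia Harris: {city: Vienna, age: 37}
  Olivia Wilson: {city: London, age: 65}
  Noah Taylor: {city: New York, age: 37}
  Grace Moore: {city: Cairo, age: 56} <-- MATCH
  Rosa Davis: {city: Cairo, age: 26}
  Dave Jackson: {city: Vienna, age: 23}
  Eve Harris: {city: Cairo, age: 56} <-- MATCH
  Alice Anderson: {city: Beijing, age: 25}

Matches: ["Grace Moore", "Eve Harris"]

["Grace Moore", "Eve Harris"]


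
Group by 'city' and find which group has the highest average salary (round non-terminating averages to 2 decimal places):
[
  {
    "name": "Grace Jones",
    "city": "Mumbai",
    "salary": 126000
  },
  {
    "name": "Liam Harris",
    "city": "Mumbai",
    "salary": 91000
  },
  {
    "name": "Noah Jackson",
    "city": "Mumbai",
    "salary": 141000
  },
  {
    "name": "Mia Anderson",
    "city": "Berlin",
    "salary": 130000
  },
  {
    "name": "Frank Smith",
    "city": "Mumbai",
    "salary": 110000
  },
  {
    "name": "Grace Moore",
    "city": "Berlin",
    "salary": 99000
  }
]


Group by: city

Groups:
  Berlin: 2 people, avg salary = 229000/2 = $114500
  Mumbai: 4 people, avg salary = 468000/4 = $117000

Highest average salary: Mumbai ($117000)

Mumbai ($117000)


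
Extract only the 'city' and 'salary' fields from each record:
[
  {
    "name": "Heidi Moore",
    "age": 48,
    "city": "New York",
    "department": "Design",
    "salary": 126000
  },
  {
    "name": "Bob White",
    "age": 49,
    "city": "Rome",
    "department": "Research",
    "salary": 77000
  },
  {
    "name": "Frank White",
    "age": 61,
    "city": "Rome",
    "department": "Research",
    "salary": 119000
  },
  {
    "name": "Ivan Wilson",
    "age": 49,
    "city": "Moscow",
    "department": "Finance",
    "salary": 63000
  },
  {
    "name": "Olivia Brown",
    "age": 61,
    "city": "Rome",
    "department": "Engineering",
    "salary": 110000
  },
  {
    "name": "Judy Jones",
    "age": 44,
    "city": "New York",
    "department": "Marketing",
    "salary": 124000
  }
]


Original: 6 records with fields: name, age, city, department, salary
Keep: ['city', 'salary']
Drop: ['name', 'age', 'department']
Result: 6 records, 2 fields each

[
  {
    "city": "New York",
    "salary": 126000
  },
  {
    "city": "Rome",
    "salary": 77000
  },
  {
    "city": "Rome",
    "salary": 119000
  },
  {
    "city": "Moscow",
    "salary": 63000
  },
  {
    "city": "Rome",
    "salary": 110000
  },
  {
    "city": "New York",
    "salary": 124000
  }
]


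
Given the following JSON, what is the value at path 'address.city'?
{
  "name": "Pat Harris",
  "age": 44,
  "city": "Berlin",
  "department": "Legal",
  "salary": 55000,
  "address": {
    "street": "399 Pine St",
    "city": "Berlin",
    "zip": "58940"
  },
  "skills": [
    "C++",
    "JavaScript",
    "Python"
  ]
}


Query: address.city
Path: address -> city
Value: Berlin

Berlin


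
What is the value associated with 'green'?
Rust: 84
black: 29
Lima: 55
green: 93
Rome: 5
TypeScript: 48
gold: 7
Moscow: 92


Looking up key 'green'
Value: 93

93


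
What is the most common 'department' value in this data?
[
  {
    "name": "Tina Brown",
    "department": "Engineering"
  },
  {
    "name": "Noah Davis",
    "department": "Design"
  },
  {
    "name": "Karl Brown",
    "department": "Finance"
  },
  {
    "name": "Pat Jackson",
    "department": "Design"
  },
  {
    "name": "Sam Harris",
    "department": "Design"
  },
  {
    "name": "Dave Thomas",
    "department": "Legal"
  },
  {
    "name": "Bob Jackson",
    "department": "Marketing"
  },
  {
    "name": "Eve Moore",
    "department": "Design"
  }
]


Counting 'department' values across 8 records:

  Design: 4 ####
  Engineering: 1 #
  Finance: 1 #
  Legal: 1 #
  Marketing: 1 #

Most common: Design (4 times)

Design (4 times)


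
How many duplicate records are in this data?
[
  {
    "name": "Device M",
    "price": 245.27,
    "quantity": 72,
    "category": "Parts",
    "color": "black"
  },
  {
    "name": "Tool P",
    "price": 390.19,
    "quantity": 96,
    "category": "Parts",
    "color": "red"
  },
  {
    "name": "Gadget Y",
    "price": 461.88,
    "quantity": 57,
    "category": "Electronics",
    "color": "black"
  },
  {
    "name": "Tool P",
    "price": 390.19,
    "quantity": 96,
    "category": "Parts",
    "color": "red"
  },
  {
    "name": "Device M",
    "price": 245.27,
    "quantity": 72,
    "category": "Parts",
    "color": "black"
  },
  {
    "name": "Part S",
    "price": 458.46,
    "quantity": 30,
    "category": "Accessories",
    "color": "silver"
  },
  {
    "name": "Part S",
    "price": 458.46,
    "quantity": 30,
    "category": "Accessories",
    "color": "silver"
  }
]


Checking 7 records for duplicates:

  Row 1: Device M ($245.27, qty 72)
  Row 2: Tool P ($390.19, qty 96)
  Row 3: Gadget Y ($461.88, qty 57)
  Row 4: Tool P ($390.19, qty 96) <-- DUPLICATE
  Row 5: Device M ($245.27, qty 72) <-- DUPLICATE
  Row 6: Part S ($458.46, qty 30)
  Row 7: Part S ($458.46, qty 30) <-- DUPLICATE

Duplicates found: 3
Unique records: 4

3 duplicates, 4 unique


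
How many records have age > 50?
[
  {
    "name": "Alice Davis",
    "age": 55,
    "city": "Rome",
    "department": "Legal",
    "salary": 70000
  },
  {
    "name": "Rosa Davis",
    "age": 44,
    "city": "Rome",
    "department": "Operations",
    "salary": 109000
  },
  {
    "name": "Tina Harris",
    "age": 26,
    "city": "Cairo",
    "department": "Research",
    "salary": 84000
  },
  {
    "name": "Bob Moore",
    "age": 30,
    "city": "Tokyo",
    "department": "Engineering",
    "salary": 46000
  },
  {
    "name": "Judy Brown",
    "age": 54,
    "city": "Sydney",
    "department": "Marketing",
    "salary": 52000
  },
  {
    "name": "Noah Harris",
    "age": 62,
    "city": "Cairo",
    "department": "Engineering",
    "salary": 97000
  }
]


Data: 6 records
Condition: age > 50

Checking each record:
  Alice Davis: 55 MATCH
  Rosa Davis: 44
  Tina Harris: 26
  Bob Moore: 30
  Judy Brown: 54 MATCH
  Noah Harris: 62 MATCH

Count: 3

3


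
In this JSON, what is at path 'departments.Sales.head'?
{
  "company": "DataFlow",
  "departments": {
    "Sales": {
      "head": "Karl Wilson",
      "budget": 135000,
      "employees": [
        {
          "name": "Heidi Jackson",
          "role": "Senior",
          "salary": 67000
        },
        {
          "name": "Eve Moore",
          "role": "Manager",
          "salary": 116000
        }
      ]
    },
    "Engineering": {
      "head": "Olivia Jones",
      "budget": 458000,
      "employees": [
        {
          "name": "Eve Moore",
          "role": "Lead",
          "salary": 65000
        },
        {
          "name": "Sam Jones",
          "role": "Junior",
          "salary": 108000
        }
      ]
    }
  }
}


Path: departments.Sales.head

Navigate:
  -> departments
  -> Sales
  -> head = 'Karl Wilson'

Karl Wilson


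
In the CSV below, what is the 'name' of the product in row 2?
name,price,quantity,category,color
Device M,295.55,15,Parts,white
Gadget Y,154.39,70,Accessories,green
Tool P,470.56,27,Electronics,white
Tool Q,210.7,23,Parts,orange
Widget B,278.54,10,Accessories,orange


Query: Row 2 ('Gadget Y'), column 'name'
Value: Gadget Y

Gadget Y


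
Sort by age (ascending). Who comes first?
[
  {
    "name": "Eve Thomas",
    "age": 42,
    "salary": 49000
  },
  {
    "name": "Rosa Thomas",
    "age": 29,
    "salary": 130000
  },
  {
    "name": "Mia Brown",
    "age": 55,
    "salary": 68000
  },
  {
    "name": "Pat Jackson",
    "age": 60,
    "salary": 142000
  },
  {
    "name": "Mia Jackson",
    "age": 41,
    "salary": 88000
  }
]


Sort by: age (ascending)

Sorted order:
  1. Rosa Thomas (age = 29)
  2. Mia Jackson (age = 41)
  3. Eve Thomas (age = 42)
  4. Mia Brown (age = 55)
  5. Pat Jackson (age = 60)

First: Rosa Thomas

Rosa Thomas


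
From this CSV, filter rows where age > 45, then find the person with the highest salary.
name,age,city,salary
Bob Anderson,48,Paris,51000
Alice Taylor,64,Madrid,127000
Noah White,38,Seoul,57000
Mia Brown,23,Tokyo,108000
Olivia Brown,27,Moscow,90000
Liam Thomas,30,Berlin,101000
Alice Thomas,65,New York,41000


Filter: age > 45
Sort by: salary (descending)

Filtered records (3):
  Alice Taylor, age 64, salary $127000
  Bob Anderson, age 48, salary $51000
  Alice Thomas, age 65, salary $41000

Highest salary: Alice Taylor ($127000)

Alice Taylor


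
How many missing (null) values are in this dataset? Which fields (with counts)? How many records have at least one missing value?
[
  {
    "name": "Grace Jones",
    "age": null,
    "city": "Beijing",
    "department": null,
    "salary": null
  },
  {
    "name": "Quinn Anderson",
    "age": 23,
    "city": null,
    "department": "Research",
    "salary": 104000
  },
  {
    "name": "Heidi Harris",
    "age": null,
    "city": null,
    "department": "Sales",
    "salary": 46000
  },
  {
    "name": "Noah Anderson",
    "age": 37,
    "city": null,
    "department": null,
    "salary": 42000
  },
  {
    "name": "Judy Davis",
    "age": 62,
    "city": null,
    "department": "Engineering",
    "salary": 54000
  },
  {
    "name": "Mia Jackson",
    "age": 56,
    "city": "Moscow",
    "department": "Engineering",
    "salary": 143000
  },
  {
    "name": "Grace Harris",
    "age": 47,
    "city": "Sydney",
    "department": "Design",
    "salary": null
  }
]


Checking for missing (null) values in 7 records:

  Grace Jones: age, department, salary
  Quinn Anderson: city
  Heidi Harris: age, city
  Noah Anderson: city, department
  Judy Davis: city
  Mia Jackson: complete
  Grace Harris: salary

Per field:
  name: 0 missing
  age: 2 missing
  city: 4 missing
  department: 2 missing
  salary: 2 missing

Total missing values: 10
Records with any missing: 6

10 missing values (age: 2, city: 4, department: 2, salary: 2); 6 incomplete records


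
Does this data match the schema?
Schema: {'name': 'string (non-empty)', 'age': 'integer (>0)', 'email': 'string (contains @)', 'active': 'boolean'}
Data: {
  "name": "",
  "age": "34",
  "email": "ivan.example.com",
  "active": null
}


Validating each field against schema:
  name: FAIL ("" is an empty string)
  age: FAIL ("34" is not an integer)
  email: FAIL ("ivan.example.com" does not contain @)
  active: FAIL (null is not a boolean)

Result: INVALID (4 errors: name, age, email, active)

INVALID (4 errors: name, age, email, active)


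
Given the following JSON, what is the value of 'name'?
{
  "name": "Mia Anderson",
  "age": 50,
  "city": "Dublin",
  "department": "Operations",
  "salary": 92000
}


Looking up field 'name'
Value: Mia Anderson

Mia Anderson


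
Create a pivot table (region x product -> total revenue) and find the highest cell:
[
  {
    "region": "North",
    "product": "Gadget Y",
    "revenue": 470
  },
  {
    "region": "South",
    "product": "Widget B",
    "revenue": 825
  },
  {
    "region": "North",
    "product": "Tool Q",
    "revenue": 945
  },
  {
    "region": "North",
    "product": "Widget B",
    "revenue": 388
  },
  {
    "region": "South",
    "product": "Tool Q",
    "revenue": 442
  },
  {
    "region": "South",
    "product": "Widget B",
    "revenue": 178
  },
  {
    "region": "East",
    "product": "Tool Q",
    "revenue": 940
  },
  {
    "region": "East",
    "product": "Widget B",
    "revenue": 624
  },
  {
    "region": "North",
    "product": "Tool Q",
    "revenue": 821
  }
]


Pivot: region (rows) x product (columns) -> total revenue

     Gadget Y      Tool Q        Widget B    
East             0           940           624  
North          470          1766           388  
South            0           442          1003  

Highest: North / Tool Q = $1766

North / Tool Q = $1766


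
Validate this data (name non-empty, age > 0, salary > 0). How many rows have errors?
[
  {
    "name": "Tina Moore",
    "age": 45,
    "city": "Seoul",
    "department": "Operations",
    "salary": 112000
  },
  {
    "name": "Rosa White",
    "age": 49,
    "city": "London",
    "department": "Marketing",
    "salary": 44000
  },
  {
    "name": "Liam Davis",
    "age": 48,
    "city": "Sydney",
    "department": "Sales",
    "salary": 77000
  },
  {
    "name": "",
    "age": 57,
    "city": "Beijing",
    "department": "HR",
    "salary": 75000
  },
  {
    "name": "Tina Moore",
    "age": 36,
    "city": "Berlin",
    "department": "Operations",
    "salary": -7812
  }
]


Validating 5 records:
Rules: name non-empty, age > 0, salary > 0

  Row 1 (Tina Moore): OK
  Row 2 (Rosa White): OK
  Row 3 (Liam Davis): OK
  Row 4 (???): empty name
  Row 5 (Tina Moore): negative salary: -7812

Total errors: 2

2 errors


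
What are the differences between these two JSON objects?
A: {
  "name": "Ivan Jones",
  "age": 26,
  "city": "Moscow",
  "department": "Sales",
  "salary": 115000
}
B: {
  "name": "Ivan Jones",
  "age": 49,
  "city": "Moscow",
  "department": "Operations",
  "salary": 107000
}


Comparing each field (in key order):
  name: same
  age: DIFFERENT
  city: same
  department: DIFFERENT
  salary: DIFFERENT
Differences:
  age: 26 -> 49
  department: Sales -> Operations
  salary: 115000 -> 107000

3 field(s) changed

3 changes: age, department, salary


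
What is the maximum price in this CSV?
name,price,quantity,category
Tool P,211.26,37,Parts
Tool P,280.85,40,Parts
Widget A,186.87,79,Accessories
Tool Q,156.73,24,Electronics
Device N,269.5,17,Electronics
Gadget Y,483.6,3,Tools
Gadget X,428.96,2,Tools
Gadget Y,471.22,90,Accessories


Computing maximum price:
Values: [211.26, 280.85, 186.87, 156.73, 269.5, 483.6, 428.96, 471.22]
Max = 483.6

483.6


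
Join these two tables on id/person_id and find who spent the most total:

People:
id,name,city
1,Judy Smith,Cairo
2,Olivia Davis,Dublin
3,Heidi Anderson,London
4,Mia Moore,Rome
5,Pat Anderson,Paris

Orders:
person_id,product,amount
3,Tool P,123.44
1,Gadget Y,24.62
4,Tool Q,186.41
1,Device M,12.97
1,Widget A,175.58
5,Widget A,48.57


Join on: people.id = orders.person_id

Joined rows:
  Heidi Anderson (London) bought Tool P for $123.44
  Judy Smith (Cairo) bought Gadget Y for $24.62
  Mia Moore (Rome) bought Tool Q for $186.41
  Judy Smith (Cairo) bought Device M for $12.97
  Judy Smith (Cairo) bought Widget A for $175.58
  Pat Anderson (Paris) bought Widget A for $48.57

Total per person:
  Judy Smith: $213.17
  Mia Moore: $186.41
  Heidi Anderson: $123.44
  Pat Anderson: $48.57

Top spender: Judy Smith ($213.17)

Judy Smith ($213.17)


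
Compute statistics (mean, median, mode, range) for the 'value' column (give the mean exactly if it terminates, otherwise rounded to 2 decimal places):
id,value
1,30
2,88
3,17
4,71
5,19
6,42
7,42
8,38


Data: [30, 88, 17, 71, 19, 42, 42, 38]
Count: 8
Sum: 347
Mean: 347/8 = 43.375
Sorted: [17, 19, 30, 38, 42, 42, 71, 88]
Median: 40.0
Mode: 42 (2 times)
Range: 88 - 17 = 71
Min: 17, Max: 88

mean=43.375, median=40.0, mode=42, range=71


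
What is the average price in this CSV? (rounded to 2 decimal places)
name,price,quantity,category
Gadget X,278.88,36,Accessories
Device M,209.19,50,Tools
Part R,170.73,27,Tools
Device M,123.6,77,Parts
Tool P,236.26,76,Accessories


Computing average price:
Values: [278.88, 209.19, 170.73, 123.6, 236.26]
Sum = 1018.66
Count = 5
Average = 1018.66/5 = 203.732 exactly -> 203.73 (rounded half-up to 2 decimal places)

203.73


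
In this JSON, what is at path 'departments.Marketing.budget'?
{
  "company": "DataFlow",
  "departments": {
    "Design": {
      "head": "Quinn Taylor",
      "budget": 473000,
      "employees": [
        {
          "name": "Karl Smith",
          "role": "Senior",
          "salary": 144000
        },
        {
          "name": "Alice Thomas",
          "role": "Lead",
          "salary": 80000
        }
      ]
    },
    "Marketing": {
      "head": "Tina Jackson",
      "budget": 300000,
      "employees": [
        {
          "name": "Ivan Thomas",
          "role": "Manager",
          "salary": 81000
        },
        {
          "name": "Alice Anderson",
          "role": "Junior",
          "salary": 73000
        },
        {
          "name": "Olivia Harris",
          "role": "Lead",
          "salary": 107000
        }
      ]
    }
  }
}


Path: departments.Marketing.budget

Navigate:
  -> departments
  -> Marketing
  -> budget = 300000

300000


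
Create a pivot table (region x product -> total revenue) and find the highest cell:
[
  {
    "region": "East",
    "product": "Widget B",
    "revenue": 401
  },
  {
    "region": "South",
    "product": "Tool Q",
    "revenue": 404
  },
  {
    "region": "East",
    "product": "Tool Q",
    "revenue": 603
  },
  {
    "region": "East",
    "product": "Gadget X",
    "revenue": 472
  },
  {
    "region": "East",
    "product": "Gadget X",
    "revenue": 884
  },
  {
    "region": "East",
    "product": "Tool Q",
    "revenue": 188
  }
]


Pivot: region (rows) x product (columns) -> total revenue

     Gadget X      Tool Q        Widget B    
East          1356           791           401  
South            0           404             0  

Highest: East / Gadget X = $1356

East / Gadget X = $1356


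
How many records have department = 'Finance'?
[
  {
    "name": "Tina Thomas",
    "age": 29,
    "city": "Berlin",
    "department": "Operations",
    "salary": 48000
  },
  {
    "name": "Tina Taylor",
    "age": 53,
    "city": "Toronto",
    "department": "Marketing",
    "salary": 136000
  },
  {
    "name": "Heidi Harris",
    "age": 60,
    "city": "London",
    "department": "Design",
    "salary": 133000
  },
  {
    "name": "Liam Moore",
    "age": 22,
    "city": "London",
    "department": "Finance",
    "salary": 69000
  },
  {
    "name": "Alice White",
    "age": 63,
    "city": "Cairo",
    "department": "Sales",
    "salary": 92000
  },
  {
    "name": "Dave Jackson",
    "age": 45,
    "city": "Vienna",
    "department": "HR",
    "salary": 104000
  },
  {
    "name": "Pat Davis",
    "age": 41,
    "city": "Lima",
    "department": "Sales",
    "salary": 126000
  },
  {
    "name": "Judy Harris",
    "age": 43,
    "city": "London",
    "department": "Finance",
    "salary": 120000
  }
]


Data: 8 records
Condition: department = 'Finance'

Checking each record:
  Tina Thomas: Operations
  Tina Taylor: Marketing
  Heidi Harris: Design
  Liam Moore: Finance MATCH
  Alice White: Sales
  Dave Jackson: HR
  Pat Davis: Sales
  Judy Harris: Finance MATCH

Count: 2

2


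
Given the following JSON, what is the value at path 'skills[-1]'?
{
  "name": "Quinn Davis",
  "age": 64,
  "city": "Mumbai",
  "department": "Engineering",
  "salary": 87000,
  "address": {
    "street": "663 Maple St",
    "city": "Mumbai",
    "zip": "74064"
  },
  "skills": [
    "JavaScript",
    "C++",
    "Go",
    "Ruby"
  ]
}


Query: skills[-1]
Path: skills -> last element
Value: Ruby

Ruby


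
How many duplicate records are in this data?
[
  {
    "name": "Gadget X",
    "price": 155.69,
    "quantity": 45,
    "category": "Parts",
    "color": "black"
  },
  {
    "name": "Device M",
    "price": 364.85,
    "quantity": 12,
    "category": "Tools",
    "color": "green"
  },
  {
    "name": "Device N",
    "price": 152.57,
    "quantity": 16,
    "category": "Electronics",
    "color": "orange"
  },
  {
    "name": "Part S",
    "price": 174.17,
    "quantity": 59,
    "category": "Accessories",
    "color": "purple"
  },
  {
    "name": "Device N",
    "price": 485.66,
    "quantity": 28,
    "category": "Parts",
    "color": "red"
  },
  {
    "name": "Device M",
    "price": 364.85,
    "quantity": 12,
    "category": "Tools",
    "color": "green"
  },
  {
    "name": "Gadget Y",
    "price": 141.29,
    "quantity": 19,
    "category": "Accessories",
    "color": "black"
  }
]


Checking 7 records for duplicates:

  Row 1: Gadget X ($155.69, qty 45)
  Row 2: Device M ($364.85, qty 12)
  Row 3: Device N ($152.57, qty 16)
  Row 4: Part S ($174.17, qty 59)
  Row 5: Device N ($485.66, qty 28)
  Row 6: Device M ($364.85, qty 12) <-- DUPLICATE
  Row 7: Gadget Y ($141.29, qty 19)

Duplicates found: 1
Unique records: 6

1 duplicates, 6 unique


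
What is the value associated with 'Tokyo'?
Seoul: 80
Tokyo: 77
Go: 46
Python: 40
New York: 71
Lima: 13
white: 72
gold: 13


Looking up key 'Tokyo'
Value: 77

77


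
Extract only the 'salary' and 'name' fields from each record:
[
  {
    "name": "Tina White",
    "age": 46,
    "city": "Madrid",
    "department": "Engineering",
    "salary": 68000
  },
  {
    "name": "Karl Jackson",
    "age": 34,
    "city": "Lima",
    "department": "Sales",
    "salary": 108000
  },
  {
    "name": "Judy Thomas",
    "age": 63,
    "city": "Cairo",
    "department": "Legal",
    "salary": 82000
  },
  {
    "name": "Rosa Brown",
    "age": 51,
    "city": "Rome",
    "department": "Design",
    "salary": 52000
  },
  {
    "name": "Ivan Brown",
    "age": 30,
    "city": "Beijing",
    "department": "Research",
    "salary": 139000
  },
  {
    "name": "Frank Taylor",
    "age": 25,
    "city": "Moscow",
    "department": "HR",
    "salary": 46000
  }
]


Original: 6 records with fields: name, age, city, department, salary
Keep: ['salary', 'name']
Drop: ['age', 'city', 'department']
Result: 6 records, 2 fields each

[
  {
    "salary": 68000,
    "name": "Tina White"
  },
  {
    "salary": 108000,
    "name": "Karl Jackson"
  },
  {
    "salary": 82000,
    "name": "Judy Thomas"
  },
  {
    "salary": 52000,
    "name": "Rosa Brown"
  },
  {
    "salary": 139000,
    "name": "Ivan Brown"
  },
  {
    "salary": 46000,
    "name": "Frank Taylor"
  }
]


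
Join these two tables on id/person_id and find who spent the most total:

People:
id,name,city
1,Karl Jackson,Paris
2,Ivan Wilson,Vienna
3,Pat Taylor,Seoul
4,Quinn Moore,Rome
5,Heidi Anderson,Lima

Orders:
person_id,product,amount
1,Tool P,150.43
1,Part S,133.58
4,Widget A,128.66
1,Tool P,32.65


Join on: people.id = orders.person_id

Joined rows:
  Karl Jackson (Paris) bought Tool P for $150.43
  Karl Jackson (Paris) bought Part S for $133.58
  Quinn Moore (Rome) bought Widget A for $128.66
  Karl Jackson (Paris) bought Tool P for $32.65

Total per person:
  Karl Jackson: $316.66
  Quinn Moore: $128.66

Top spender: Karl Jackson ($316.66)

Karl Jackson ($316.66)


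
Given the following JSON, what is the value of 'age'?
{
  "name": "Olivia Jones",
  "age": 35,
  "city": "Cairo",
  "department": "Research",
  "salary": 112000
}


Looking up field 'age'
Value: 35

35


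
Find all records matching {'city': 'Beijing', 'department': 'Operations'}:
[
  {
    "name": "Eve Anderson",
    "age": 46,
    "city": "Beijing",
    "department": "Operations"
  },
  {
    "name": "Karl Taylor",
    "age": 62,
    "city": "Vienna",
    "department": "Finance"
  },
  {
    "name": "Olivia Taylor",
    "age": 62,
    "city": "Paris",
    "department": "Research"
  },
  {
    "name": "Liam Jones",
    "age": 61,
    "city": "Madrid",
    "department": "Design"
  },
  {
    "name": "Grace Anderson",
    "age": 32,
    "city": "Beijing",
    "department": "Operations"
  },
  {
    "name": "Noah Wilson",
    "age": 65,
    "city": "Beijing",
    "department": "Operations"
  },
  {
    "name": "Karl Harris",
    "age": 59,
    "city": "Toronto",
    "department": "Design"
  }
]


Search criteria: {'city': 'Beijing', 'department': 'Operations'}

Checking 7 records:
  Eve Anderson: {city: Beijing, department: Operations} <-- MATCH
  Karl Taylor: {city: Vienna, department: Finance}
  Olivia Taylor: {city: Paris, department: Research}
  Liam Jones: {city: Madrid, department: Design}
  Grace Anderson: {city: Beijing, department: Operations} <-- MATCH
  Noah Wilson: {city: Beijing, department: Operations} <-- MATCH
  Karl Harris: {city: Toronto, department: Design}

Matches: ["Eve Anderson", "Grace Anderson", "Noah Wilson"]

["Eve Anderson", "Grace Anderson", "Noah Wilson"]


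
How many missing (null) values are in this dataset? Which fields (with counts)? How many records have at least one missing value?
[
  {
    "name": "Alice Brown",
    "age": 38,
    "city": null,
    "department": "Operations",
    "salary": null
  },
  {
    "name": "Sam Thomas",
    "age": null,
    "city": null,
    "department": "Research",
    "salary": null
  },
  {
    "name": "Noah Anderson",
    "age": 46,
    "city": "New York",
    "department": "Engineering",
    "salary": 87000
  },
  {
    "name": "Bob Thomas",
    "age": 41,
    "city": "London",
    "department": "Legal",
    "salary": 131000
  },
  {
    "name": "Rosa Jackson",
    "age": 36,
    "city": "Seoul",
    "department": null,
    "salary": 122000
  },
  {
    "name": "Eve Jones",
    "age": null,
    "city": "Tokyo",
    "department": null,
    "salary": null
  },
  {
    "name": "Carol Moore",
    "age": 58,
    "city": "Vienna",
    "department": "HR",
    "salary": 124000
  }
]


Checking for missing (null) values in 7 records:

  Alice Brown: city, salary
  Sam Thomas: age, city, salary
  Noah Anderson: complete
  Bob Thomas: complete
  Rosa Jackson: department
  Eve Jones: age, department, salary
  Carol Moore: complete

Per field:
  name: 0 missing
  age: 2 missing
  city: 2 missing
  department: 2 missing
  salary: 3 missing

Total missing values: 9
Records with any missing: 4

9 missing values (age: 2, city: 2, department: 2, salary: 3); 4 incomplete records


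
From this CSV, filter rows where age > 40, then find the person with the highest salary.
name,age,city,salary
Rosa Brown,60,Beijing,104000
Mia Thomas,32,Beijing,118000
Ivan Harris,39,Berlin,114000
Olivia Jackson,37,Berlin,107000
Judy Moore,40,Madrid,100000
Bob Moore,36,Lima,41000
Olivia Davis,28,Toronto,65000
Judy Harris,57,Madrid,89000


Filter: age > 40
Sort by: salary (descending)

Filtered records (2):
  Rosa Brown, age 60, salary $104000
  Judy Harris, age 57, salary $89000

Highest salary: Rosa Brown ($104000)

Rosa Brown


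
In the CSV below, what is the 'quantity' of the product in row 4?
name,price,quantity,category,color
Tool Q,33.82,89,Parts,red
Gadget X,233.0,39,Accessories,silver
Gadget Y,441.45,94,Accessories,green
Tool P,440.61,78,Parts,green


Query: Row 4 ('Tool P'), column 'quantity'
Value: 78

78


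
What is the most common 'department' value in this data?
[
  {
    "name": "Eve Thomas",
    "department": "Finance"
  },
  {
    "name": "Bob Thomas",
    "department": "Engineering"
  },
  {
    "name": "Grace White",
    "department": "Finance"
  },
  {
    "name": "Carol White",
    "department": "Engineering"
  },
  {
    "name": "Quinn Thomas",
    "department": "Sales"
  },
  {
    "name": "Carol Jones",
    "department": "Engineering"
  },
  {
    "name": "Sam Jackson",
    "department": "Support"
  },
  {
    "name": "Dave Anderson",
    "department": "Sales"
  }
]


Counting 'department' values across 8 records:

  Engineering: 3 ###
  Finance: 2 ##
  Sales: 2 ##
  Support: 1 #

Most common: Engineering (3 times)

Engineering (3 times)


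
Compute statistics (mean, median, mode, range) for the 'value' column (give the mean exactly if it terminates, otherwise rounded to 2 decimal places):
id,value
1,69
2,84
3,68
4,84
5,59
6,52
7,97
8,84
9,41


Data: [69, 84, 68, 84, 59, 52, 97, 84, 41]
Count: 9
Sum: 638
Mean: 638/9 ≈ 70.89 (rounded to 2 decimal places)
Sorted: [41, 52, 59, 68, 69, 84, 84, 84, 97]
Median: 69.0
Mode: 84 (3 times)
Range: 97 - 41 = 56
Min: 41, Max: 97

mean≈70.89, median=69.0, mode=84, range=56


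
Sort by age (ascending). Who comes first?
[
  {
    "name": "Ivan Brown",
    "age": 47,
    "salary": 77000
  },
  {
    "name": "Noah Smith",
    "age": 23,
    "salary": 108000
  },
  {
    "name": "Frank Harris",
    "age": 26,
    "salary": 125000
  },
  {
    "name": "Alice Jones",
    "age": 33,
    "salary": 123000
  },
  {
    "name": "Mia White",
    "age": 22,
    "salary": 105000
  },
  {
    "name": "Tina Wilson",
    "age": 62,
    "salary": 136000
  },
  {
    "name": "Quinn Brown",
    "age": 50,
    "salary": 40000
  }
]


Sort by: age (ascending)

Sorted order:
  1. Mia White (age = 22)
  2. Noah Smith (age = 23)
  3. Frank Harris (age = 26)
  4. Alice Jones (age = 33)
  5. Ivan Brown (age = 47)
  6. Quinn Brown (age = 50)
  7. Tina Wilson (age = 62)

First: Mia White

Mia White


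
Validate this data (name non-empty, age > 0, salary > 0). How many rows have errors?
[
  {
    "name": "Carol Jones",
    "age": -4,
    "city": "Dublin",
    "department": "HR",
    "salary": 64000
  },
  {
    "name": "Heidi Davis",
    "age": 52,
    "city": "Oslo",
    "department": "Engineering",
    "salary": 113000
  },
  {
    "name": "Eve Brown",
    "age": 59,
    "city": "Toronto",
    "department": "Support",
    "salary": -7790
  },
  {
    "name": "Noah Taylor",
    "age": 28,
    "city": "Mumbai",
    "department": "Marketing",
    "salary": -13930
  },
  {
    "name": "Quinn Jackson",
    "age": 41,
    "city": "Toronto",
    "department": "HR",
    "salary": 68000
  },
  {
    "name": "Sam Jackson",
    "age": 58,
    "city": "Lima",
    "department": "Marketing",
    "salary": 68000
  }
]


Validating 6 records:
Rules: name non-empty, age > 0, salary > 0

  Row 1 (Carol Jones): negative age: -4
  Row 2 (Heidi Davis): OK
  Row 3 (Eve Brown): negative salary: -7790
  Row 4 (Noah Taylor): negative salary: -13930
  Row 5 (Quinn Jackson): OK
  Row 6 (Sam Jackson): OK

Total errors: 3

3 errors


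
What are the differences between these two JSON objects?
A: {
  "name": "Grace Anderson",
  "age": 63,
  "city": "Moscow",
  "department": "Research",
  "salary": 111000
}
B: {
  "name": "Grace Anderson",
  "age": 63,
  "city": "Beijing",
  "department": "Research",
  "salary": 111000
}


Comparing each field (in key order):
  name: same
  age: same
  city: DIFFERENT
  department: same
  salary: same
Differences:
  city: Moscow -> Beijing

1 field(s) changed

1 change: city


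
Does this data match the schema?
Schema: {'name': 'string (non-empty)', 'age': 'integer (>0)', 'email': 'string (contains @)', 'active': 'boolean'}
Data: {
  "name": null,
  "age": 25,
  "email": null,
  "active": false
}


Validating each field against schema:
  name: FAIL (null is not a string)
  age: OK (positive integer)
  email: FAIL (null is not a string)
  active: OK (boolean)

Result: INVALID (2 errors: name, email)

INVALID (2 errors: name, email)


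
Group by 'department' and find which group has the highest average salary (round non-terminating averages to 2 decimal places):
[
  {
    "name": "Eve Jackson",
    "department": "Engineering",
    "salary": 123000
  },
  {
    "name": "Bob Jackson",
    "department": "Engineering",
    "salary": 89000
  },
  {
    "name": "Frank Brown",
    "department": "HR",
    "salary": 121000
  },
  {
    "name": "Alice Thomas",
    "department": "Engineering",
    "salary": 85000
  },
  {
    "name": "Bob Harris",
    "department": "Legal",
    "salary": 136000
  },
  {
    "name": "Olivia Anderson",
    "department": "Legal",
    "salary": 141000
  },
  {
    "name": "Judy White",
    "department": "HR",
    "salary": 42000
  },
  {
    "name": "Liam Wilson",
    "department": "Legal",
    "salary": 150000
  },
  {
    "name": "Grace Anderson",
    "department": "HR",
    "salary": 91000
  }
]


Group by: department

Groups:
  Engineering: 3 people, avg salary = 297000/3 = $99000
  HR: 3 people, avg salary = 254000/3 ≈ $84666.67
  Legal: 3 people, avg salary = 427000/3 ≈ $142333.33

Highest average salary: Legal (≈$142333.33)

Legal (≈$142333.33)


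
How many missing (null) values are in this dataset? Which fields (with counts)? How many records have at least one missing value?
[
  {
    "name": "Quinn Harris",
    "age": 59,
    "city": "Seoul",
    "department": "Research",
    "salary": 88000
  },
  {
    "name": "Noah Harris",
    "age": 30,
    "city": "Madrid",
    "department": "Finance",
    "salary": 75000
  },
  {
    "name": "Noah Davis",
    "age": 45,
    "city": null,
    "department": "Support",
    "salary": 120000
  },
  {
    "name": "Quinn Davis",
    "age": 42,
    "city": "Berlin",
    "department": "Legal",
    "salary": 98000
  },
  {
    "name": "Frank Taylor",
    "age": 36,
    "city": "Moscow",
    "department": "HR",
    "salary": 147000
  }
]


Checking for missing (null) values in 5 records:

  Quinn Harris: complete
  Noah Harris: complete
  Noah Davis: city
  Quinn Davis: complete
  Frank Taylor: complete

Per field:
  name: 0 missing
  age: 0 missing
  city: 1 missing
  department: 0 missing
  salary: 0 missing

Total missing values: 1
Records with any missing: 1

1 missing values (city: 1); 1 incomplete records


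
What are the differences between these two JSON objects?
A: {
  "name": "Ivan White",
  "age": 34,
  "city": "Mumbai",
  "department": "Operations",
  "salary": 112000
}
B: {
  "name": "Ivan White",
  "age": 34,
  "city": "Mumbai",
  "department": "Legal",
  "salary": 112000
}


Comparing each field (in key order):
  name: same
  age: same
  city: same
  department: DIFFERENT
  salary: same
Differences:
  department: Operations -> Legal

1 field(s) changed

1 change: department


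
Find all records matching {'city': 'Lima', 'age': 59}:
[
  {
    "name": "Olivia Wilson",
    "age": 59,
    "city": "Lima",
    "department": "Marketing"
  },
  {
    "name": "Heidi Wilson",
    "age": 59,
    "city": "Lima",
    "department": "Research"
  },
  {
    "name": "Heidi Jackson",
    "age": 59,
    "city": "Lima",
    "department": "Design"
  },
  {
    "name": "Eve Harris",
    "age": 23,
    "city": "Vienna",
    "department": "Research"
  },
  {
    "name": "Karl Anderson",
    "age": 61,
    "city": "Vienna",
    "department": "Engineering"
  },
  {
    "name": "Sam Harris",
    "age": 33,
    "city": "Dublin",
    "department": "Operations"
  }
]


Search criteria: {'city': 'Lima', 'age': 59}

Checking 6 records:
  Olivia Wilson: {city: Lima, age: 59} <-- MATCH
  Heidi Wilson: {city: Lima, age: 59} <-- MATCH
  Heidi Jackson: {city: Lima, age: 59} <-- MATCH
  Eve Harris: {city: Vienna, age: 23}
  Karl Anderson: {city: Vienna, age: 61}
  Sam Harris: {city: Dublin, age: 33}

Matches: ["Olivia Wilson", "Heidi Wilson", "Heidi Jackson"]

["Olivia Wilson", "Heidi Wilson", "Heidi Jackson"]


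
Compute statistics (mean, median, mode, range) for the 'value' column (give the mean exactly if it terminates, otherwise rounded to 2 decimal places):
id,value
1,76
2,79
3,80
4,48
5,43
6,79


Data: [76, 79, 80, 48, 43, 79]
Count: 6
Sum: 405
Mean: 405/6 = 67.5
Sorted: [43, 48, 76, 79, 79, 80]
Median: 77.5
Mode: 79 (2 times)
Range: 80 - 43 = 37
Min: 43, Max: 80

mean=67.5, median=77.5, mode=79, range=37


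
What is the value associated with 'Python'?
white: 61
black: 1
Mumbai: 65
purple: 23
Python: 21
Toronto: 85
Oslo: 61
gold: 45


Looking up key 'Python'
Value: 21

21


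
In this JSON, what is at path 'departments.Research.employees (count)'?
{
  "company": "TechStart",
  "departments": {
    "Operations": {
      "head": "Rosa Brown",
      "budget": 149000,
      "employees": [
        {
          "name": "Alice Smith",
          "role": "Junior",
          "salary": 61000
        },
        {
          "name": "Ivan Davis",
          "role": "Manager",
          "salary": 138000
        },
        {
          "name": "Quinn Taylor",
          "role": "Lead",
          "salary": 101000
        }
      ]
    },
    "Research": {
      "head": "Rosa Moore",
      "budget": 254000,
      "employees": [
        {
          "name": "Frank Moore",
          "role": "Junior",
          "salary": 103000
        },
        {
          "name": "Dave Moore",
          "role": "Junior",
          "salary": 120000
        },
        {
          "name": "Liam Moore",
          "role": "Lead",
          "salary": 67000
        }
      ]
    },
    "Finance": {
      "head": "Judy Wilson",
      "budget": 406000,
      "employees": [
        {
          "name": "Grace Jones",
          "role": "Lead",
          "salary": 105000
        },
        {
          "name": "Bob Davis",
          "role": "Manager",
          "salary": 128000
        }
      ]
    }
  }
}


Path: departments.Research.employees (count)

Navigate:
  -> departments
  -> Research
  -> employees (array, length 3)

3


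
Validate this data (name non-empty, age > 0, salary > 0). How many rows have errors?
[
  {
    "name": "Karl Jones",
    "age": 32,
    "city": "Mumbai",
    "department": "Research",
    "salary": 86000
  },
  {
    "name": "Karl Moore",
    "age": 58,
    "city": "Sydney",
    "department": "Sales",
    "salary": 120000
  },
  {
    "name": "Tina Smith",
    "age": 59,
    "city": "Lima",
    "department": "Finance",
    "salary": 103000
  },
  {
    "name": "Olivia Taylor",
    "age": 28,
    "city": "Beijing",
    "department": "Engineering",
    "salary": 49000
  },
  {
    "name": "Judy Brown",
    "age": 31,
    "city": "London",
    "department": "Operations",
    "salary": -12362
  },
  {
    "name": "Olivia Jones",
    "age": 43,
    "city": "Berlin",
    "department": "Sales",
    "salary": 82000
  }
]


Validating 6 records:
Rules: name non-empty, age > 0, salary > 0

  Row 1 (Karl Jones): OK
  Row 2 (Karl Moore): OK
  Row 3 (Tina Smith): OK
  Row 4 (Olivia Taylor): OK
  Row 5 (Judy Brown): negative salary: -12362
  Row 6 (Olivia Jones): OK

Total errors: 1

1 errors


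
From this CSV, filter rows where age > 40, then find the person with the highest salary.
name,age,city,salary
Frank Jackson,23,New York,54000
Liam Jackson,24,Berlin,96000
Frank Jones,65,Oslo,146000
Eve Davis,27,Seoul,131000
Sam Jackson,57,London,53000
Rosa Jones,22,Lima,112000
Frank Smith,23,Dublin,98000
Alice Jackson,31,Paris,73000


Filter: age > 40
Sort by: salary (descending)

Filtered records (2):
  Frank Jones, age 65, salary $146000
  Sam Jackson, age 57, salary $53000

Highest salary: Frank Jones ($146000)

Frank Jones


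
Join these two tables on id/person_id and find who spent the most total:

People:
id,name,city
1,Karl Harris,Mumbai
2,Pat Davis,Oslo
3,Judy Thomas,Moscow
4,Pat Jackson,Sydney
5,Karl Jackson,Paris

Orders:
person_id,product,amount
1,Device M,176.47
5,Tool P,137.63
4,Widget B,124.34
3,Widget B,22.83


Join on: people.id = orders.person_id

Joined rows:
  Karl Harris (Mumbai) bought Device M for $176.47
  Karl Jackson (Paris) bought Tool P for $137.63
  Pat Jackson (Sydney) bought Widget B for $124.34
  Judy Thomas (Moscow) bought Widget B for $22.83

Total per person:
  Karl Harris: $176.47
  Karl Jackson: $137.63
  Pat Jackson: $124.34
  Judy Thomas: $22.83

Top spender: Karl Harris ($176.47)

Karl Harris ($176.47)


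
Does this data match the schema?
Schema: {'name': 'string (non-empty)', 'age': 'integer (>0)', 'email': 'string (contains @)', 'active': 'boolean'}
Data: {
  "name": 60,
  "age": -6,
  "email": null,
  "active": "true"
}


Validating each field against schema:
  name: FAIL (60 is not a string)
  age: FAIL (-6 is not > 0)
  email: FAIL (null is not a string)
  active: FAIL ("true" is not a boolean)

Result: INVALID (4 errors: name, age, email, active)

INVALID (4 errors: name, age, email, active)


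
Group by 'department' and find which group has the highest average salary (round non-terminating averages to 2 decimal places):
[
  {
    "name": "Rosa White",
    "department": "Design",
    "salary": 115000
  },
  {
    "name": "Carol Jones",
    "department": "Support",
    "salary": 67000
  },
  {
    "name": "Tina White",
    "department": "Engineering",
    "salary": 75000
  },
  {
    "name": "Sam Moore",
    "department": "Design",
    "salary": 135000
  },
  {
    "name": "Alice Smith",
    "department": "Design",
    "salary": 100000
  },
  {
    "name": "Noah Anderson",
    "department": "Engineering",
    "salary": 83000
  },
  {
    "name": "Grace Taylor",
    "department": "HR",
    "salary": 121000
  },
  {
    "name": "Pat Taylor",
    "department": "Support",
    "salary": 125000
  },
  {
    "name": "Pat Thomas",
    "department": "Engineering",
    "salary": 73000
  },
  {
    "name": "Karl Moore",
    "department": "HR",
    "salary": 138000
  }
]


Group by: department

Groups:
  Design: 3 people, avg salary = 350000/3 ≈ $116666.67
  Engineering: 3 people, avg salary = 231000/3 = $77000
  HR: 2 people, avg salary = 259000/2 = $129500
  Support: 2 people, avg salary = 192000/2 = $96000

Highest average salary: HR ($129500)

HR ($129500)
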